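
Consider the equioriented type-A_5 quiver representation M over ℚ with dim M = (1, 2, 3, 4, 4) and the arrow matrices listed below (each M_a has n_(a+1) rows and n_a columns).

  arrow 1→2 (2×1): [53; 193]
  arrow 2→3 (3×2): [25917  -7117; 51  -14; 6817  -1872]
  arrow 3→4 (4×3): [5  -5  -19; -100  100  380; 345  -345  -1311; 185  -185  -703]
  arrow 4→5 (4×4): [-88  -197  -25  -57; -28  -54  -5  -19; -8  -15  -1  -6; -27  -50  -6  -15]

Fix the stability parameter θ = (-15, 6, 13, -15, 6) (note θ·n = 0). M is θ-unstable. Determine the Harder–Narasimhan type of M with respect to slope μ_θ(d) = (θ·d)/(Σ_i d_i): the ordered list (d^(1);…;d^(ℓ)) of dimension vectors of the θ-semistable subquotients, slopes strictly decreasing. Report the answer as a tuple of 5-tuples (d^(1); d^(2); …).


Via rank(M_{q-1}∘⋯∘M_p): M ≅ I[1,3], I[2,5], I[3,3], I[4,5]^3.
μ_θ-semistable layers: μ^(1)=13; μ^(2)=6; μ^(3)=4/3; μ^(4)=-15

((0, 0, 2, 0, 0); (0, 1, 0, 0, 4); (0, 1, 1, 1, 0); (1, 0, 0, 3, 0))


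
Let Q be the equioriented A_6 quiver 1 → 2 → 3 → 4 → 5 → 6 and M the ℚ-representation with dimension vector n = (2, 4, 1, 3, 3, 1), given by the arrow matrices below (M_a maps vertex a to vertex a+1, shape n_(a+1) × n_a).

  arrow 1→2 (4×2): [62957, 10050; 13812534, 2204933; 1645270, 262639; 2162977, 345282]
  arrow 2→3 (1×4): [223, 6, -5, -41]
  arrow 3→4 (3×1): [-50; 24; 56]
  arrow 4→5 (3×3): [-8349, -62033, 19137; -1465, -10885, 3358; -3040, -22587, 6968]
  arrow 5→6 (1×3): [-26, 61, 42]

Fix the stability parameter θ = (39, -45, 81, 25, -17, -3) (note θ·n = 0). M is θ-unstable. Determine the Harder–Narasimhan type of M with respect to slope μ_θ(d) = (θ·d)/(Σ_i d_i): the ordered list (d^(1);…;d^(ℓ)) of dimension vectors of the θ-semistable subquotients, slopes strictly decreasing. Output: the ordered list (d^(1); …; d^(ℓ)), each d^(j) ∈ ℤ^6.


Barcode: M ≅ I[1,2], I[1,6], I[2,2]^2, I[4,5]^2. HN layers by μ_θ (4 steps, strictly decreasing):
  μ^(1)=43/2; μ^(2)=4; μ^(3)=-3; μ^(4)=-45

((0, 0, 1, 1, 1, 1); (0, 0, 0, 2, 2, 0); (2, 2, 0, 0, 0, 0); (0, 2, 0, 0, 0, 0))


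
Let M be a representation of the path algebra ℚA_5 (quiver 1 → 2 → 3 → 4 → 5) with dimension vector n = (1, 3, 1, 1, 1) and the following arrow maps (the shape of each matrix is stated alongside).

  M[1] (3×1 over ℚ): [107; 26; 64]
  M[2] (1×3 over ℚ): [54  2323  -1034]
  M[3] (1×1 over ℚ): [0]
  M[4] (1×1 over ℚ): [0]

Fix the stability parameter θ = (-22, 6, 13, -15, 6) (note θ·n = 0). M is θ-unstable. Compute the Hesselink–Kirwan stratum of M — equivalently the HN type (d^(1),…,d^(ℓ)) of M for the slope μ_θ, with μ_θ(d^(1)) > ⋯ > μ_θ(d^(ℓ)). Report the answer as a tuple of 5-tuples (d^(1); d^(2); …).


Barcode: M ≅ I[1,2], I[2,2], I[2,3], I[4,4], I[5,5]. HN layers by μ_θ (4 steps, strictly decreasing):
  μ^(1)=13; μ^(2)=6; μ^(3)=-15; μ^(4)=-22

((0, 0, 1, 0, 0); (0, 3, 0, 0, 1); (0, 0, 0, 1, 0); (1, 0, 0, 0, 0))


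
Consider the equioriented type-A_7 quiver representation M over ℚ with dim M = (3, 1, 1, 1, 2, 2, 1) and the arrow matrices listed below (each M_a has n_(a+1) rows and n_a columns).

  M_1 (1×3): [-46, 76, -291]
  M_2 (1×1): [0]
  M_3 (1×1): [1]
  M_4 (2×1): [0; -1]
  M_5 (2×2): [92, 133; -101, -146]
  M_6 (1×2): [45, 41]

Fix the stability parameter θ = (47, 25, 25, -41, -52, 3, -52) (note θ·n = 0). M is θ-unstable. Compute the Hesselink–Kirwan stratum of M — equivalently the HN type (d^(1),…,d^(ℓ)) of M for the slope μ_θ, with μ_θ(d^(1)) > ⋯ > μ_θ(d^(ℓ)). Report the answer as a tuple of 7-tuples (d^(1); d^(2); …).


Interval decomposition of M: I[1,1]^2, I[1,2], I[3,7], I[5,6].
HN type (ℓ=5): μ^(1)=47; μ^(2)=36; μ^(3)=3; μ^(4)=-117/5; μ^(5)=-52

((2, 0, 0, 0, 0, 0, 0); (1, 1, 0, 0, 0, 0, 0); (0, 0, 0, 0, 0, 1, 0); (0, 0, 1, 1, 1, 1, 1); (0, 0, 0, 0, 1, 0, 0))


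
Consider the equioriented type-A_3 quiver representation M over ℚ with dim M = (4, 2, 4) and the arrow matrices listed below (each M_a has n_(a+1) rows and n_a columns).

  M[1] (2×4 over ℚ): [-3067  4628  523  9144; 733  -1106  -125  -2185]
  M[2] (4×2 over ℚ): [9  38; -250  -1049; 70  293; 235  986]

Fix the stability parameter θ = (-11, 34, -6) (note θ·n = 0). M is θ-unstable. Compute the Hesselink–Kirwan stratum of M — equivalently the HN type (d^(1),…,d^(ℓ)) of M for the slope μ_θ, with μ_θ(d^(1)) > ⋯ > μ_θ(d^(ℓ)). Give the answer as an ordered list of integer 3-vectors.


Interval decomposition of M: I[1,1]^2, I[1,3]^2, I[3,3]^2.
HN type (ℓ=3): μ^(1)=14; μ^(2)=-6; μ^(3)=-11

((0, 2, 2); (0, 0, 2); (4, 0, 0))


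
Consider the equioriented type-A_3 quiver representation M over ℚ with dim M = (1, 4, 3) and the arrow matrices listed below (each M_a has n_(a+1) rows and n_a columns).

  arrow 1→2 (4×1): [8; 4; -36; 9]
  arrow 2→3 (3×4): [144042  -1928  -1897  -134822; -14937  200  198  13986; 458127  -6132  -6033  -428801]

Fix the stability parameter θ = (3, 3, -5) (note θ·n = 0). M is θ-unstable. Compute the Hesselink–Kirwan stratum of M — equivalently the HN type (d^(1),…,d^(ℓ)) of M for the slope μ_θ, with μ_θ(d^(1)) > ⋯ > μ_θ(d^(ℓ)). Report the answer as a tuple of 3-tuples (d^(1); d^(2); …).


Interval decomposition of M: I[1,3], I[2,2], I[2,3]^2.
HN type (ℓ=3): μ^(1)=3; μ^(2)=1/3; μ^(3)=-1

((0, 1, 0); (1, 1, 1); (0, 2, 2))


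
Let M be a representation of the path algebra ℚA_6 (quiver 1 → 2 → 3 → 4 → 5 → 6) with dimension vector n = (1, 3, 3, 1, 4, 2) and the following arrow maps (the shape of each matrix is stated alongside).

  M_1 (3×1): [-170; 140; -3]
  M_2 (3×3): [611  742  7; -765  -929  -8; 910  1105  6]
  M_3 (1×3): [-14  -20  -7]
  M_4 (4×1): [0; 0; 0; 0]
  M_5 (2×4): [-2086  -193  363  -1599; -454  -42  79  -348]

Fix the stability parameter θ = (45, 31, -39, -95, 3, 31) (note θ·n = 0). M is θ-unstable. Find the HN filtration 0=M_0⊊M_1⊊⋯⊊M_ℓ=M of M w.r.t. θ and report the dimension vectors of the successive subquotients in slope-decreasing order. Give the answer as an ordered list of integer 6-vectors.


Via rank(M_{q-1}∘⋯∘M_p): M ≅ I[1,3], I[2,3], I[2,4], I[5,5]^2, I[5,6]^2.
μ_θ-semistable layers: μ^(1)=31; μ^(2)=37/3; μ^(3)=3; μ^(4)=-4; μ^(5)=-103/3

((0, 0, 0, 0, 0, 2); (1, 1, 1, 0, 0, 0); (0, 0, 0, 0, 4, 0); (0, 1, 1, 0, 0, 0); (0, 1, 1, 1, 0, 0))


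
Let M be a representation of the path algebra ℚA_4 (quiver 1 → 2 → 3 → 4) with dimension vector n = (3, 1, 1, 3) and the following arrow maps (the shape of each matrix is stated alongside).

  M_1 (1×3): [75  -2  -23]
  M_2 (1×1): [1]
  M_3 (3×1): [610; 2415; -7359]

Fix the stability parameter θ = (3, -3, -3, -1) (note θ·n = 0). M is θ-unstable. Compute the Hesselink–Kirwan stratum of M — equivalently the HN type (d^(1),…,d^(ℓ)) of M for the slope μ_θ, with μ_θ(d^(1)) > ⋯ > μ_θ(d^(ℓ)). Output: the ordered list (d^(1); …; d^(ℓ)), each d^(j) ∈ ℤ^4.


Interval decomposition of M: I[1,1]^2, I[1,4], I[4,4]^2.
HN type (ℓ=2): μ^(1)=3; μ^(2)=-1

((2, 0, 0, 0); (1, 1, 1, 3))


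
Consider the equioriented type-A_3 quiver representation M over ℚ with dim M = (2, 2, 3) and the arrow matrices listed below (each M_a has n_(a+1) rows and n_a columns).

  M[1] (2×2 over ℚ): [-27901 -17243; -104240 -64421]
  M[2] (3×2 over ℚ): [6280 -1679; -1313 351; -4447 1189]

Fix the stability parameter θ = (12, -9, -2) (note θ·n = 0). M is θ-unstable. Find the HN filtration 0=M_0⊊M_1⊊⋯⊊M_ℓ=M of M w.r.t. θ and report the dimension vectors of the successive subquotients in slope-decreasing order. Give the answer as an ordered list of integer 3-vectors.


Barcode: M ≅ I[1,3]^2, I[3,3]. HN layers by μ_θ (2 steps, strictly decreasing):
  μ^(1)=1/3; μ^(2)=-2

((2, 2, 2); (0, 0, 1))


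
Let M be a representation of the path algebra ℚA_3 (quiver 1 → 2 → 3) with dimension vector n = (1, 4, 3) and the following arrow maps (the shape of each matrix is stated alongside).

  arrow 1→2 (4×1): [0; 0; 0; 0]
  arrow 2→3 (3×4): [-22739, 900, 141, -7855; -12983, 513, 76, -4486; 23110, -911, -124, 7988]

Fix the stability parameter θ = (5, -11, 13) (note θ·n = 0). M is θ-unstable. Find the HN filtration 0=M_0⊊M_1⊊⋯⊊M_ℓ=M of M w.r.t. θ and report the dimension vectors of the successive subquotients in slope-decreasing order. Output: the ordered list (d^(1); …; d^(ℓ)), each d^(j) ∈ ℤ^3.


Barcode: M ≅ I[1,1], I[2,2], I[2,3]^3. HN layers by μ_θ (3 steps, strictly decreasing):
  μ^(1)=13; μ^(2)=5; μ^(3)=-11

((0, 0, 3); (1, 0, 0); (0, 4, 0))


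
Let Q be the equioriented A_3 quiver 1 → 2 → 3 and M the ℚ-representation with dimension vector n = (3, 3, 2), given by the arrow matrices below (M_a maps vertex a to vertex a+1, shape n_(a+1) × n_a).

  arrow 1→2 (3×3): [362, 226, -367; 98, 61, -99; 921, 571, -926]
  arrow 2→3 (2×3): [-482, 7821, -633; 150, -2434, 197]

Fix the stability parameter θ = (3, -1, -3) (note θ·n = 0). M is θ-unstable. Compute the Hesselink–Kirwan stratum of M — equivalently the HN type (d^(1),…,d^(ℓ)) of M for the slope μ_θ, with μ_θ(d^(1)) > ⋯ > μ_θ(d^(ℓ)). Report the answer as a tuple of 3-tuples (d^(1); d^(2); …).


Via rank(M_{q-1}∘⋯∘M_p): M ≅ I[1,2], I[1,3]^2.
μ_θ-semistable layers: μ^(1)=1; μ^(2)=-1/3

((1, 1, 0); (2, 2, 2))


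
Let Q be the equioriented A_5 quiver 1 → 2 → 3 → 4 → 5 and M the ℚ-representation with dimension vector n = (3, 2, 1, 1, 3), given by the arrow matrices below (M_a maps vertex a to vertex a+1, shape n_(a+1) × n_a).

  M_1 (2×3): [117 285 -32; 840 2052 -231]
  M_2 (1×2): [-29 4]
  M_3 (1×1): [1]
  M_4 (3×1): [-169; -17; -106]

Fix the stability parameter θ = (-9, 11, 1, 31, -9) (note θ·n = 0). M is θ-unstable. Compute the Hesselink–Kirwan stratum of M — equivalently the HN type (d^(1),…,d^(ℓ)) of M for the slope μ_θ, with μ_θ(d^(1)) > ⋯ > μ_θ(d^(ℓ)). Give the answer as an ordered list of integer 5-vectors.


Interval decomposition of M: I[1,1], I[1,2], I[1,5], I[5,5]^2.
HN type (ℓ=3): μ^(1)=11; μ^(2)=6; μ^(3)=-9

((0, 1, 0, 1, 1); (0, 1, 1, 0, 0); (3, 0, 0, 0, 2))


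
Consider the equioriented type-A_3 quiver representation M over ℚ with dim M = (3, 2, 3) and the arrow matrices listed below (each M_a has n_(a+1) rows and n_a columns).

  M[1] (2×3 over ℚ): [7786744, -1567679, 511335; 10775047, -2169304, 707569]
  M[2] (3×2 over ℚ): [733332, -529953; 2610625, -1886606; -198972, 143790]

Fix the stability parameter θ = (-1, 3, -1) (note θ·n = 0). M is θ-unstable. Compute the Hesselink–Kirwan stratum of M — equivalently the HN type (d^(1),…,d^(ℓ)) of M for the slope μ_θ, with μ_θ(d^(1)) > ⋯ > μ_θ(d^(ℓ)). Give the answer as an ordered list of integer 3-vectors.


Via rank(M_{q-1}∘⋯∘M_p): M ≅ I[1,1], I[1,3]^2, I[3,3].
μ_θ-semistable layers: μ^(1)=1; μ^(2)=-1

((0, 2, 2); (3, 0, 1))


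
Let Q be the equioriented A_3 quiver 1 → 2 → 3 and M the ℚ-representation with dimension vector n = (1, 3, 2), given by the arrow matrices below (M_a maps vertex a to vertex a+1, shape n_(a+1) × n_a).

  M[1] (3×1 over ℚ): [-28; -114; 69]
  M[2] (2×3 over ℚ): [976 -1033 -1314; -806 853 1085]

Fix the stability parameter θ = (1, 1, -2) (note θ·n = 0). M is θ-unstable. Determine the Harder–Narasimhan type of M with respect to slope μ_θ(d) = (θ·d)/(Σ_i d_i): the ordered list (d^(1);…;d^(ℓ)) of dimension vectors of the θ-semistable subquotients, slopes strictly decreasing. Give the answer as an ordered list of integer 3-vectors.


Barcode: M ≅ I[1,3], I[2,2], I[2,3]. HN layers by μ_θ (3 steps, strictly decreasing):
  μ^(1)=1; μ^(2)=0; μ^(3)=-1/2

((0, 1, 0); (1, 1, 1); (0, 1, 1))


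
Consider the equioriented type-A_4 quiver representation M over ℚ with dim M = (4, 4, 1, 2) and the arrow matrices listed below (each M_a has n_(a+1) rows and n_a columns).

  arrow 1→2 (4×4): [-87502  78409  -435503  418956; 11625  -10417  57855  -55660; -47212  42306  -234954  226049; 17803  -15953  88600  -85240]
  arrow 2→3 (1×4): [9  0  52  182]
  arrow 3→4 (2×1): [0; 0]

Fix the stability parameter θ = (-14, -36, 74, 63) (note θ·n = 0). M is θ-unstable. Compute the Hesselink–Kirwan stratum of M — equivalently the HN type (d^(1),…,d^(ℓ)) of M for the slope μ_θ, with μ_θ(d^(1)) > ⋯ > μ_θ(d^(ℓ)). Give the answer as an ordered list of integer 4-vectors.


Interval decomposition of M: I[1,2]^3, I[1,3], I[4,4]^2.
HN type (ℓ=3): μ^(1)=74; μ^(2)=63; μ^(3)=-25

((0, 0, 1, 0); (0, 0, 0, 2); (4, 4, 0, 0))


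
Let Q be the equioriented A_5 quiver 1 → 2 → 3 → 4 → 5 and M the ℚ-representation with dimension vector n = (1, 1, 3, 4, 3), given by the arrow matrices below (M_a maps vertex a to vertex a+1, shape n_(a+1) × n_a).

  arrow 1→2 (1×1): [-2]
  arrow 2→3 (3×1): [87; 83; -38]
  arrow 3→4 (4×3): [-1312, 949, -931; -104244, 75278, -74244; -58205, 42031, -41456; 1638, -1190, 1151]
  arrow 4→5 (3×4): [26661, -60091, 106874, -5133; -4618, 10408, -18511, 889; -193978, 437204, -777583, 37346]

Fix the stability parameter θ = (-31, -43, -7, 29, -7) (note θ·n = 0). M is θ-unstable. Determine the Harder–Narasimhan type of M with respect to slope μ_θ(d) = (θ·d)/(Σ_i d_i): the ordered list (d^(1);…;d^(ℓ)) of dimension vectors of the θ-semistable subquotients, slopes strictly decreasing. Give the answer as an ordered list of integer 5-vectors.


Interval decomposition of M: I[1,5], I[3,5]^2, I[4,4].
HN type (ℓ=4): μ^(1)=29; μ^(2)=11; μ^(3)=-7; μ^(4)=-37

((0, 0, 0, 1, 0); (0, 0, 0, 3, 3); (0, 0, 3, 0, 0); (1, 1, 0, 0, 0))


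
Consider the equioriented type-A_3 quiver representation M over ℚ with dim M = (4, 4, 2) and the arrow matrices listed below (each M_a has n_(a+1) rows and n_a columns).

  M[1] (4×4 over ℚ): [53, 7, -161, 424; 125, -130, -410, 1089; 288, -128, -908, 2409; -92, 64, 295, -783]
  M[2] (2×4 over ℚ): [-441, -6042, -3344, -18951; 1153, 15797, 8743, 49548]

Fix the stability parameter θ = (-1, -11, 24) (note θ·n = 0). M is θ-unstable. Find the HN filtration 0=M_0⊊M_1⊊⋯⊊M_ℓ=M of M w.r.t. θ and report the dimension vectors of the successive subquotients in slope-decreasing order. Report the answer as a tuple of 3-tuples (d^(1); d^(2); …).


Barcode: M ≅ I[1,2]^2, I[1,3]^2. HN layers by μ_θ (2 steps, strictly decreasing):
  μ^(1)=24; μ^(2)=-6

((0, 0, 2); (4, 4, 0))


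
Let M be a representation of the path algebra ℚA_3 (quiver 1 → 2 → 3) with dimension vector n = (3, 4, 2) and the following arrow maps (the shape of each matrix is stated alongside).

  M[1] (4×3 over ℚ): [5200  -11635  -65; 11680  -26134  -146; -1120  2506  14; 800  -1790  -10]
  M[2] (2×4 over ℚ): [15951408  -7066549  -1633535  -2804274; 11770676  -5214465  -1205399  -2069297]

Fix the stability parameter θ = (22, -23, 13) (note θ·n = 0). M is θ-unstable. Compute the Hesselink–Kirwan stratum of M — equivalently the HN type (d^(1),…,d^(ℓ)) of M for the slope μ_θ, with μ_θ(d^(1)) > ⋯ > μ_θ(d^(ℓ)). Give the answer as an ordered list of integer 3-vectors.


Barcode: M ≅ I[1,1]^2, I[1,3], I[2,2]^2, I[2,3]. HN layers by μ_θ (4 steps, strictly decreasing):
  μ^(1)=22; μ^(2)=13; μ^(3)=-1/2; μ^(4)=-23

((2, 0, 0); (0, 0, 2); (1, 1, 0); (0, 3, 0))


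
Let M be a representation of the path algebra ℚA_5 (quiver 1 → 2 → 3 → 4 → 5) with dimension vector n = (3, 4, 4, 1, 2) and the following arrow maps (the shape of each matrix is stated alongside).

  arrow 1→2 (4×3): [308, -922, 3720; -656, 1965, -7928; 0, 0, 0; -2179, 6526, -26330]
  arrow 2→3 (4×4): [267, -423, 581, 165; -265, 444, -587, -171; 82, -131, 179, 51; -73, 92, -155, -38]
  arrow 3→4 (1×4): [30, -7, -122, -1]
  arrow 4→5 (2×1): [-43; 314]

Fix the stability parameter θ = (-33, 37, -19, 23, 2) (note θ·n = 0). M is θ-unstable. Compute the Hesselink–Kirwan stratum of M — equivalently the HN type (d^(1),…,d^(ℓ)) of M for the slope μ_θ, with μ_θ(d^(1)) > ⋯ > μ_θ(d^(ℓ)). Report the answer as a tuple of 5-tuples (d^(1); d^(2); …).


Barcode: M ≅ I[1,1], I[1,3], I[1,5], I[2,3]^2, I[5,5]. HN layers by μ_θ (4 steps, strictly decreasing):
  μ^(1)=25/2; μ^(2)=9; μ^(3)=2; μ^(4)=-33

((0, 0, 0, 1, 1); (0, 4, 4, 0, 0); (0, 0, 0, 0, 1); (3, 0, 0, 0, 0))


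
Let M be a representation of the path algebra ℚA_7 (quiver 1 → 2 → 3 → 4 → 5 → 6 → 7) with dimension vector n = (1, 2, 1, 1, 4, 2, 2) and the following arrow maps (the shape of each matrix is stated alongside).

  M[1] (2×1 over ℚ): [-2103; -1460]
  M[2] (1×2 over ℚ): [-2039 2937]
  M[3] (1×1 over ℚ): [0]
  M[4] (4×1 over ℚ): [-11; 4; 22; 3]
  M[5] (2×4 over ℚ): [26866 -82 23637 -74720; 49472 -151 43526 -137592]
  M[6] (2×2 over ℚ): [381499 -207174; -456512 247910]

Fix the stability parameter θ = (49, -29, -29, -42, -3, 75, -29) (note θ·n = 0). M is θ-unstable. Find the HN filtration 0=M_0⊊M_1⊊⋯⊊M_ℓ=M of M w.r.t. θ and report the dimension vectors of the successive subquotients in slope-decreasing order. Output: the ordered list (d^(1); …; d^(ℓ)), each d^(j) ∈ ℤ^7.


Barcode: M ≅ I[1,3], I[2,2], I[4,5], I[5,5], I[5,7]^2. HN layers by μ_θ (4 steps, strictly decreasing):
  μ^(1)=23; μ^(2)=-3; μ^(3)=-29; μ^(4)=-42

((0, 0, 0, 0, 0, 2, 2); (1, 1, 1, 0, 4, 0, 0); (0, 1, 0, 0, 0, 0, 0); (0, 0, 0, 1, 0, 0, 0))


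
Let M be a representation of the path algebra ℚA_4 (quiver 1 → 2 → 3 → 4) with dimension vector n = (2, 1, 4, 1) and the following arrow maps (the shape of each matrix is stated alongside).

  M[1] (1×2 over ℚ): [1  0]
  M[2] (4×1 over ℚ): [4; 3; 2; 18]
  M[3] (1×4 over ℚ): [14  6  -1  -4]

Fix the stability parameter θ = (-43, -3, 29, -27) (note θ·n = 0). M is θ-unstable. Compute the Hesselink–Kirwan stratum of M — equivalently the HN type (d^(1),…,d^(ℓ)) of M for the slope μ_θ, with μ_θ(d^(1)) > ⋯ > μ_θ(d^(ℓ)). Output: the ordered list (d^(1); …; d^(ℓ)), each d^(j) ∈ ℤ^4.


Via rank(M_{q-1}∘⋯∘M_p): M ≅ I[1,1], I[1,3], I[3,3]^2, I[3,4].
μ_θ-semistable layers: μ^(1)=29; μ^(2)=1; μ^(3)=-3; μ^(4)=-43

((0, 0, 3, 0); (0, 0, 1, 1); (0, 1, 0, 0); (2, 0, 0, 0))


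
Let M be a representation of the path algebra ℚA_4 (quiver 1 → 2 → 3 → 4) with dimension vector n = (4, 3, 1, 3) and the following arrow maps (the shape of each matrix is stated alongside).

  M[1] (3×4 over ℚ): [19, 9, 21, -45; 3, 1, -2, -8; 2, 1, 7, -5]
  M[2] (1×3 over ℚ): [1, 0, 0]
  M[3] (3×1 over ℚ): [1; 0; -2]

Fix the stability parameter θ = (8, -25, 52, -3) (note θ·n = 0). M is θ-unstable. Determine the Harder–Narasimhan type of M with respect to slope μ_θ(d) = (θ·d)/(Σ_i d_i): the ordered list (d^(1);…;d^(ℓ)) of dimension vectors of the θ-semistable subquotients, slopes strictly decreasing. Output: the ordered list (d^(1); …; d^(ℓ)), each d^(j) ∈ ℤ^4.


Via rank(M_{q-1}∘⋯∘M_p): M ≅ I[1,1], I[1,2]^2, I[1,4], I[4,4]^2.
μ_θ-semistable layers: μ^(1)=49/2; μ^(2)=8; μ^(3)=-3; μ^(4)=-17/2

((0, 0, 1, 1); (1, 0, 0, 0); (0, 0, 0, 2); (3, 3, 0, 0))


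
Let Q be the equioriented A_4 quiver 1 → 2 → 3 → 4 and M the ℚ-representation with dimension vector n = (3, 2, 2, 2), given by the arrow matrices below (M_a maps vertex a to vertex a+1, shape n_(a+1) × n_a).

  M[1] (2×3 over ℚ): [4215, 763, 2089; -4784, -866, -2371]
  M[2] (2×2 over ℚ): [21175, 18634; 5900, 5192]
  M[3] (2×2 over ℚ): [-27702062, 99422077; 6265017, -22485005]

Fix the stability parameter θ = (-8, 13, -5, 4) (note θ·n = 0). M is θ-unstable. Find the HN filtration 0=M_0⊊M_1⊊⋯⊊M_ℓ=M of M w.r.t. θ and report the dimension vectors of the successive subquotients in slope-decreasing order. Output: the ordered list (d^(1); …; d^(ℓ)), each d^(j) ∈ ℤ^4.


Barcode: M ≅ I[1,1], I[1,2], I[1,4], I[3,4]. HN layers by μ_θ (4 steps, strictly decreasing):
  μ^(1)=13; μ^(2)=4; μ^(3)=-5; μ^(4)=-8

((0, 1, 0, 0); (0, 1, 1, 2); (0, 0, 1, 0); (3, 0, 0, 0))


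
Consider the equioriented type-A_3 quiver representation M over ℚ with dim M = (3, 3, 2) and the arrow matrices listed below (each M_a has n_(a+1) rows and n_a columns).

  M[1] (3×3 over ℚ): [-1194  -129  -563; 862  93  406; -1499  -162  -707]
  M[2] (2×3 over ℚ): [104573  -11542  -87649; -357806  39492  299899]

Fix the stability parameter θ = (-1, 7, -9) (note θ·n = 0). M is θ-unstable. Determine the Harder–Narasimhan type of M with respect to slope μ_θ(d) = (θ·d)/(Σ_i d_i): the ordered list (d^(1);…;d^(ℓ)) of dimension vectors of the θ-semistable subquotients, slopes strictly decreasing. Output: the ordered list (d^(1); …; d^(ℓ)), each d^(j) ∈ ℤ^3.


Via rank(M_{q-1}∘⋯∘M_p): M ≅ I[1,2], I[1,3]^2.
μ_θ-semistable layers: μ^(1)=7; μ^(2)=-1

((0, 1, 0); (3, 2, 2))


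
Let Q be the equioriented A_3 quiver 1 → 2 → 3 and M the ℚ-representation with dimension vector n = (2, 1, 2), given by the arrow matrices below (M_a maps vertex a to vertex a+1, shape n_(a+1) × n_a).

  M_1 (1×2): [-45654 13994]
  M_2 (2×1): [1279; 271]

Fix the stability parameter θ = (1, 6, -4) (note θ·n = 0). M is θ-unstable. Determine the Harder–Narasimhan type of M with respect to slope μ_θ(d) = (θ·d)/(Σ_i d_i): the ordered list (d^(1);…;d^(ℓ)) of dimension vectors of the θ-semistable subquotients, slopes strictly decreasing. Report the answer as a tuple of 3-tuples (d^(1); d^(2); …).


Via rank(M_{q-1}∘⋯∘M_p): M ≅ I[1,1], I[1,3], I[3,3].
μ_θ-semistable layers: μ^(1)=1; μ^(2)=-4

((2, 1, 1); (0, 0, 1))


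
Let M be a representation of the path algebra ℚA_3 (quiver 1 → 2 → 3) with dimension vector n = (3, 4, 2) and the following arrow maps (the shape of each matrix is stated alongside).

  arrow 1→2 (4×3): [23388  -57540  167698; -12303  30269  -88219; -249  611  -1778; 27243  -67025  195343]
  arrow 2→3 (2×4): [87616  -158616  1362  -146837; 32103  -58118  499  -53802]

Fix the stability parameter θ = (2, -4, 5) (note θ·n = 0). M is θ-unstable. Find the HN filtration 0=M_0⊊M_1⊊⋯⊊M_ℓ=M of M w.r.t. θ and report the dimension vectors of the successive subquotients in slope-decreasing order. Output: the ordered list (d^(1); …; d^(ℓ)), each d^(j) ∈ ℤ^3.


Barcode: M ≅ I[1,1], I[1,3]^2, I[2,2]^2. HN layers by μ_θ (4 steps, strictly decreasing):
  μ^(1)=5; μ^(2)=2; μ^(3)=-1; μ^(4)=-4

((0, 0, 2); (1, 0, 0); (2, 2, 0); (0, 2, 0))


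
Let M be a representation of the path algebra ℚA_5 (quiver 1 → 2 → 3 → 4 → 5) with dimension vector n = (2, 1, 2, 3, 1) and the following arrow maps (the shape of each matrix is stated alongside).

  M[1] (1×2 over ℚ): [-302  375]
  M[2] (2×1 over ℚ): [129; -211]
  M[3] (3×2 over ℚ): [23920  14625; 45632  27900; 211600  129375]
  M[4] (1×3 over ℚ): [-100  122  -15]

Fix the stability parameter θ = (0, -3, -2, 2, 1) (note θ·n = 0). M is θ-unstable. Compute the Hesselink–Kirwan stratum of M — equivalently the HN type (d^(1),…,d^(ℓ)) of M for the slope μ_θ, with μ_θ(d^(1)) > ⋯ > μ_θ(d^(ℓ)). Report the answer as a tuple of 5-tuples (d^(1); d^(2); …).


Interval decomposition of M: I[1,1], I[1,5], I[3,3], I[4,4]^2.
HN type (ℓ=5): μ^(1)=2; μ^(2)=3/2; μ^(3)=0; μ^(4)=-5/3; μ^(5)=-2

((0, 0, 0, 2, 0); (0, 0, 0, 1, 1); (1, 0, 0, 0, 0); (1, 1, 1, 0, 0); (0, 0, 1, 0, 0))


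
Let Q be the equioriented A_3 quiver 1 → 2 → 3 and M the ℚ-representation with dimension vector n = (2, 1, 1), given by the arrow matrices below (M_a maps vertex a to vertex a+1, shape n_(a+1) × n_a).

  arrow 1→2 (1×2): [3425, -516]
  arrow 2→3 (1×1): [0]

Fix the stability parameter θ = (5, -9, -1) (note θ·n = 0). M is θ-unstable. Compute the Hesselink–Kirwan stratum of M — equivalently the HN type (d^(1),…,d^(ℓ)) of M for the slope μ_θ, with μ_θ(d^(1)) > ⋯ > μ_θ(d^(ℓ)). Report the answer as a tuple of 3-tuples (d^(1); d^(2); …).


Via rank(M_{q-1}∘⋯∘M_p): M ≅ I[1,1], I[1,2], I[3,3].
μ_θ-semistable layers: μ^(1)=5; μ^(2)=-1; μ^(3)=-2

((1, 0, 0); (0, 0, 1); (1, 1, 0))


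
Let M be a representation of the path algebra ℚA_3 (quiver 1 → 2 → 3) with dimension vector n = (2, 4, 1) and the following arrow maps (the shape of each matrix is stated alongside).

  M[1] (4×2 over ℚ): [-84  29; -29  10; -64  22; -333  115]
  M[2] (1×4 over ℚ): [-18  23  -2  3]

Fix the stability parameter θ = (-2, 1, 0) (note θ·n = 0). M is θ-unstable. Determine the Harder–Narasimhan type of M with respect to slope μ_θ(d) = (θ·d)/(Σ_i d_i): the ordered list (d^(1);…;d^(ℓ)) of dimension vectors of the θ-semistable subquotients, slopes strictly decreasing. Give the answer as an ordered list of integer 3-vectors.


Interval decomposition of M: I[1,2], I[1,3], I[2,2]^2.
HN type (ℓ=3): μ^(1)=1; μ^(2)=1/2; μ^(3)=-2

((0, 3, 0); (0, 1, 1); (2, 0, 0))


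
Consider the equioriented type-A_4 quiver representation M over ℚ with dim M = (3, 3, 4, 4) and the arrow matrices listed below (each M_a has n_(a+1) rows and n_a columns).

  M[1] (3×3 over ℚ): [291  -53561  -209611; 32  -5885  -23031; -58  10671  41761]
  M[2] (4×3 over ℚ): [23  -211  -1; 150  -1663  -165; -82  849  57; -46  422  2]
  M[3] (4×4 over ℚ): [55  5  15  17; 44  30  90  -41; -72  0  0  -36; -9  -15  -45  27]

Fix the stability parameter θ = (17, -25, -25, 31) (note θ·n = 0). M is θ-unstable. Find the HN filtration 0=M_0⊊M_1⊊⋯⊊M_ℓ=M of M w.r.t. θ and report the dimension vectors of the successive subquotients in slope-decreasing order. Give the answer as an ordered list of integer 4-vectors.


Interval decomposition of M: I[1,3]^2, I[1,4], I[3,4], I[4,4]^2.
HN type (ℓ=3): μ^(1)=31; μ^(2)=-11; μ^(3)=-25

((0, 0, 0, 4); (3, 3, 3, 0); (0, 0, 1, 0))


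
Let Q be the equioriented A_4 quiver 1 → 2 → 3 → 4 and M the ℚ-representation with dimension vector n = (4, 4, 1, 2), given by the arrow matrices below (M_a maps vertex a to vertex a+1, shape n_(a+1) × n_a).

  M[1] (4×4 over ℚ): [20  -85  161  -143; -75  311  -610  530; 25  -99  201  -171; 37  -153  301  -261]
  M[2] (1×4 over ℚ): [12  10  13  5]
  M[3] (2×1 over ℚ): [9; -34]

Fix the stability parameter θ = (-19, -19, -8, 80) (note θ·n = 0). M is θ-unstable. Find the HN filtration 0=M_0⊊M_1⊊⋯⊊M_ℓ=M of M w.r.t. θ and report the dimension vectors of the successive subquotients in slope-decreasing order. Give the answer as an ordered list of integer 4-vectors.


Interval decomposition of M: I[1,2]^3, I[1,4], I[4,4].
HN type (ℓ=3): μ^(1)=80; μ^(2)=-8; μ^(3)=-19

((0, 0, 0, 2); (0, 0, 1, 0); (4, 4, 0, 0))


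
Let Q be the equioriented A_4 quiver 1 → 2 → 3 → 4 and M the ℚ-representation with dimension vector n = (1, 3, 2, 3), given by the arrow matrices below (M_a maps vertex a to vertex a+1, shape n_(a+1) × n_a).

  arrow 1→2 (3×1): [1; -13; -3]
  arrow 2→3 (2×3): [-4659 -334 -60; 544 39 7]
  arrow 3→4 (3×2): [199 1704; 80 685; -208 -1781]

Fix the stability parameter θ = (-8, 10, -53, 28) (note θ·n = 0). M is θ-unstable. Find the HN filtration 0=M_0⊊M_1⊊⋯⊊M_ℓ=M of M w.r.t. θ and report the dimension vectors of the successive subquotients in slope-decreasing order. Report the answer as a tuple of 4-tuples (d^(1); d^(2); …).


Via rank(M_{q-1}∘⋯∘M_p): M ≅ I[1,4], I[2,2], I[2,4], I[4,4].
μ_θ-semistable layers: μ^(1)=28; μ^(2)=10; μ^(3)=-17; μ^(4)=-43/2

((0, 0, 0, 3); (0, 1, 0, 0); (1, 1, 1, 0); (0, 1, 1, 0))


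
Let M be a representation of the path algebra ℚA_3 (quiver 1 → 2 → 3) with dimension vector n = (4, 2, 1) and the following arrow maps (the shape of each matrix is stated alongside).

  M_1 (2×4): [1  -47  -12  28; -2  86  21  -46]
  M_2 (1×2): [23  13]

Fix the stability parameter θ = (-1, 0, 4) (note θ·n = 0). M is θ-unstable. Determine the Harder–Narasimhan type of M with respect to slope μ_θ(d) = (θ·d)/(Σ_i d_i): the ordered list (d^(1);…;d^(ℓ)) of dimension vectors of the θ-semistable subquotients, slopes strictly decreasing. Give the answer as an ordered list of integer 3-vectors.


Via rank(M_{q-1}∘⋯∘M_p): M ≅ I[1,1]^2, I[1,2], I[1,3].
μ_θ-semistable layers: μ^(1)=4; μ^(2)=0; μ^(3)=-1

((0, 0, 1); (0, 2, 0); (4, 0, 0))


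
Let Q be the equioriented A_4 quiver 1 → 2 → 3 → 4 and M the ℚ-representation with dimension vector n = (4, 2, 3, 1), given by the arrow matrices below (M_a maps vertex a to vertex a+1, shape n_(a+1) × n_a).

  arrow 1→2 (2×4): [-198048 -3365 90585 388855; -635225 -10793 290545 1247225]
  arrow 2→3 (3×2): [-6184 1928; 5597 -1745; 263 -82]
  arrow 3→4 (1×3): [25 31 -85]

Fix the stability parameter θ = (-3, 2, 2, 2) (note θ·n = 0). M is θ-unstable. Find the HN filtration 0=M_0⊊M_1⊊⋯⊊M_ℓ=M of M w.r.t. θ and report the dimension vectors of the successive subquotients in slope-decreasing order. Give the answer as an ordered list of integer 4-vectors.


Via rank(M_{q-1}∘⋯∘M_p): M ≅ I[1,1]^2, I[1,3], I[1,4], I[3,3].
μ_θ-semistable layers: μ^(1)=2; μ^(2)=-3

((0, 2, 3, 1); (4, 0, 0, 0))


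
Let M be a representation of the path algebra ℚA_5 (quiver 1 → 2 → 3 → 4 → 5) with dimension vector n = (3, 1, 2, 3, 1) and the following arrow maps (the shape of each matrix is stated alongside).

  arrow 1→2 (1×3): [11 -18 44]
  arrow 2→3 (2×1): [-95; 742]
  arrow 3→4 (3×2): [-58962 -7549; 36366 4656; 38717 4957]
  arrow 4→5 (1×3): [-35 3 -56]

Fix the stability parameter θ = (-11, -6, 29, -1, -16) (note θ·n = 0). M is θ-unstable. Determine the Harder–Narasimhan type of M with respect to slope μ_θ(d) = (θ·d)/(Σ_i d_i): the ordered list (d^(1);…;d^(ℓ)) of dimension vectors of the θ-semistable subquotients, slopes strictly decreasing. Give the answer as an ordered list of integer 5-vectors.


Barcode: M ≅ I[1,1]^2, I[1,5], I[3,4], I[4,4]. HN layers by μ_θ (5 steps, strictly decreasing):
  μ^(1)=14; μ^(2)=4; μ^(3)=-1; μ^(4)=-6; μ^(5)=-11

((0, 0, 1, 1, 0); (0, 0, 1, 1, 1); (0, 0, 0, 1, 0); (0, 1, 0, 0, 0); (3, 0, 0, 0, 0))


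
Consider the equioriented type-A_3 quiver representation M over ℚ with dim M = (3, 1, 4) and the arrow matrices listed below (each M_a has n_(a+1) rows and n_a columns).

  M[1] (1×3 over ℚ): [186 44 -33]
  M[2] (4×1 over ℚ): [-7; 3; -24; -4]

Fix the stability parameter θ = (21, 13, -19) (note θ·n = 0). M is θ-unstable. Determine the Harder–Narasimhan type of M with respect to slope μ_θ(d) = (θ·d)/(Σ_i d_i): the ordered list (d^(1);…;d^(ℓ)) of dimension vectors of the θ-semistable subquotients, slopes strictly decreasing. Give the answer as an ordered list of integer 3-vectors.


Interval decomposition of M: I[1,1]^2, I[1,3], I[3,3]^3.
HN type (ℓ=3): μ^(1)=21; μ^(2)=5; μ^(3)=-19

((2, 0, 0); (1, 1, 1); (0, 0, 3))


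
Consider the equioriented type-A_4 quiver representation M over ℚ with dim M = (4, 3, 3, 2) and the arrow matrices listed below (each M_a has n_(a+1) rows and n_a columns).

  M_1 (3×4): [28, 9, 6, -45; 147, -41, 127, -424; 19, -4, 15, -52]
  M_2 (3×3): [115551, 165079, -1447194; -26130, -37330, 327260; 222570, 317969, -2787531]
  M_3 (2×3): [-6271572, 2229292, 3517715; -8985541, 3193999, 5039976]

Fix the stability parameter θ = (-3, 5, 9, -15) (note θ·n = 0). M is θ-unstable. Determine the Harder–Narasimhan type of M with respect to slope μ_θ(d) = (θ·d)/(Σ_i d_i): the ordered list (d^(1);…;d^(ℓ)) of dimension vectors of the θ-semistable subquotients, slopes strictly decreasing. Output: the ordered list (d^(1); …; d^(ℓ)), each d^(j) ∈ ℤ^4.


Interval decomposition of M: I[1,1], I[1,2], I[1,4]^2, I[3,3].
HN type (ℓ=4): μ^(1)=9; μ^(2)=5; μ^(3)=-1/3; μ^(4)=-3

((0, 0, 1, 0); (0, 1, 0, 0); (0, 2, 2, 2); (4, 0, 0, 0))


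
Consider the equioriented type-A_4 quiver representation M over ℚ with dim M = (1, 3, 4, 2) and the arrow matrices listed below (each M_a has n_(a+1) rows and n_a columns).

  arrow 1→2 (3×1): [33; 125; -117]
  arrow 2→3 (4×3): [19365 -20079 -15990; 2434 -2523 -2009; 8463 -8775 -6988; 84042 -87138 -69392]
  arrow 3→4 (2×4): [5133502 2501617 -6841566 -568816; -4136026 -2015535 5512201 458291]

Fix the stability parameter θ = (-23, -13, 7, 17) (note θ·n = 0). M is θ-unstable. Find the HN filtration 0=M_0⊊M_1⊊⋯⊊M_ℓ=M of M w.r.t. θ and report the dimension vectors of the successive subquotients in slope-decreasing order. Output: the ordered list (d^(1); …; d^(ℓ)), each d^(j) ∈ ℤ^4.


Interval decomposition of M: I[1,2], I[2,4]^2, I[3,3]^2.
HN type (ℓ=4): μ^(1)=17; μ^(2)=7; μ^(3)=-13; μ^(4)=-23

((0, 0, 0, 2); (0, 0, 4, 0); (0, 3, 0, 0); (1, 0, 0, 0))


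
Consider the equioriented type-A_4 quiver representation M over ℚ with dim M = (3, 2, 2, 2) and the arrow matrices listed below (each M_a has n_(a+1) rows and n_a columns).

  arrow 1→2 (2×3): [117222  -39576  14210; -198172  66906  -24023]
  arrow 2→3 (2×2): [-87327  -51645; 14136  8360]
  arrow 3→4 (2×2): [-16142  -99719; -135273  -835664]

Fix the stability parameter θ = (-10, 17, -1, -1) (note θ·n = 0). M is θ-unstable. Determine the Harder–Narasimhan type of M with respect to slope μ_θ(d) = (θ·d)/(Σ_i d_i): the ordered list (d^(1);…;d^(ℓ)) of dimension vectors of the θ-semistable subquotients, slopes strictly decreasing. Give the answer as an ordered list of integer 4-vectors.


Barcode: M ≅ I[1,1], I[1,2], I[1,4], I[3,4]. HN layers by μ_θ (4 steps, strictly decreasing):
  μ^(1)=17; μ^(2)=5; μ^(3)=-1; μ^(4)=-10

((0, 1, 0, 0); (0, 1, 1, 1); (0, 0, 1, 1); (3, 0, 0, 0))


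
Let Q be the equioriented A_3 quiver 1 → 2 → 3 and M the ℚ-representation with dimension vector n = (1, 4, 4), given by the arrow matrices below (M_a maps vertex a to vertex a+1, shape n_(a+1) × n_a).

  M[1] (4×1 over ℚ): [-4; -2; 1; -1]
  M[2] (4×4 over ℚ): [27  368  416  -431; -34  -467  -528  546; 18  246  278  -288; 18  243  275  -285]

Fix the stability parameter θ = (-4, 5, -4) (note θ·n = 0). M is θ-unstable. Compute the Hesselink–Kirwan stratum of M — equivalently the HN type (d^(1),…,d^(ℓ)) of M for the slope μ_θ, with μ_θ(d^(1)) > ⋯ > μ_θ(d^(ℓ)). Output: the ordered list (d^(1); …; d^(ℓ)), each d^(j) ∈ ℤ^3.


Barcode: M ≅ I[1,3], I[2,2], I[2,3]^2, I[3,3]. HN layers by μ_θ (3 steps, strictly decreasing):
  μ^(1)=5; μ^(2)=1/2; μ^(3)=-4

((0, 1, 0); (0, 3, 3); (1, 0, 1))


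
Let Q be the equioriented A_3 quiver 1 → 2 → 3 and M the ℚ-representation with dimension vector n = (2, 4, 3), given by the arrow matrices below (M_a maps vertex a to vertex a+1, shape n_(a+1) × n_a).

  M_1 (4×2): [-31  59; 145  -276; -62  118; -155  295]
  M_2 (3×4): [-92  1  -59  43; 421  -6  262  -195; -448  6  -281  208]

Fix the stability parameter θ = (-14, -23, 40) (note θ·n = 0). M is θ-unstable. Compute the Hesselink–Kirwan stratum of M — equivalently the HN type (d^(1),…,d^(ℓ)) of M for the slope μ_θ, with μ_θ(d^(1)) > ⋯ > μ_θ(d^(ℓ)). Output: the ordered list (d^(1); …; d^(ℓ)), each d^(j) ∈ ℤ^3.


Barcode: M ≅ I[1,2], I[1,3], I[2,3]^2. HN layers by μ_θ (3 steps, strictly decreasing):
  μ^(1)=40; μ^(2)=-37/2; μ^(3)=-23

((0, 0, 3); (2, 2, 0); (0, 2, 0))


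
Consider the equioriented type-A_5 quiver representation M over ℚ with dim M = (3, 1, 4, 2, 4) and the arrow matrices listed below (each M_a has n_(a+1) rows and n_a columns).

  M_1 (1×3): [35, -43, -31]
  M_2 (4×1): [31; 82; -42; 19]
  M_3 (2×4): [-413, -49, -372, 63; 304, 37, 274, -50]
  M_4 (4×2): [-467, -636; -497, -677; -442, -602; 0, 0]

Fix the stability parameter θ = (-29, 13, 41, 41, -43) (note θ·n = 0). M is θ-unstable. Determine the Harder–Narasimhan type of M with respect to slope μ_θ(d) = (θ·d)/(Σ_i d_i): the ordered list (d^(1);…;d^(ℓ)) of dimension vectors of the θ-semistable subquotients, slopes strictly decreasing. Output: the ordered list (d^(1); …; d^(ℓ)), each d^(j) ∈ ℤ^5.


Via rank(M_{q-1}∘⋯∘M_p): M ≅ I[1,1]^2, I[1,3], I[3,3], I[3,5]^2, I[5,5]^2.
μ_θ-semistable layers: μ^(1)=41; μ^(2)=13; μ^(3)=-29; μ^(4)=-43

((0, 0, 2, 0, 0); (0, 1, 2, 2, 2); (3, 0, 0, 0, 0); (0, 0, 0, 0, 2))


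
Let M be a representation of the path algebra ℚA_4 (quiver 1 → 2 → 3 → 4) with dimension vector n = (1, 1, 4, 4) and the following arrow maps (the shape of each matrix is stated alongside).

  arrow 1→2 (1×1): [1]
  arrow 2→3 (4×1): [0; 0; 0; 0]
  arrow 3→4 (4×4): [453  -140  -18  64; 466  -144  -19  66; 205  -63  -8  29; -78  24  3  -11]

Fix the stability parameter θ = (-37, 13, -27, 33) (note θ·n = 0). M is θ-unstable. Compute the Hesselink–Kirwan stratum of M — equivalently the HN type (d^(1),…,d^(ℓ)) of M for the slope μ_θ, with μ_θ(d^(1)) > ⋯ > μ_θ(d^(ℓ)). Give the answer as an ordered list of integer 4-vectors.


Via rank(M_{q-1}∘⋯∘M_p): M ≅ I[1,2], I[3,4]^4.
μ_θ-semistable layers: μ^(1)=33; μ^(2)=13; μ^(3)=-27; μ^(4)=-37

((0, 0, 0, 4); (0, 1, 0, 0); (0, 0, 4, 0); (1, 0, 0, 0))


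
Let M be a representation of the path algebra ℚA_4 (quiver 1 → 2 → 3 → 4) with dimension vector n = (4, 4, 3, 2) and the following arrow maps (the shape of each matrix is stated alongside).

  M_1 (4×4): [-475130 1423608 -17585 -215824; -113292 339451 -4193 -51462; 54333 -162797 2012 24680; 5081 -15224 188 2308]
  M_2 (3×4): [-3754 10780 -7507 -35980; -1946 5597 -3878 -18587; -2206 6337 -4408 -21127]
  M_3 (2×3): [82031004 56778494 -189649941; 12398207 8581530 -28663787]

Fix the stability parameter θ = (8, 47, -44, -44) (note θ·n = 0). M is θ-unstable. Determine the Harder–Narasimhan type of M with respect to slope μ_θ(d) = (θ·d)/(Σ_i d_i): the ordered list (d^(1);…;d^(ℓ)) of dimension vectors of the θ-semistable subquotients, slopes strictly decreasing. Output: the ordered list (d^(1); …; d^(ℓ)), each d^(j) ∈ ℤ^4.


Via rank(M_{q-1}∘⋯∘M_p): M ≅ I[1,2]^2, I[1,4]^2, I[3,3].
μ_θ-semistable layers: μ^(1)=47; μ^(2)=8; μ^(3)=-33/4; μ^(4)=-44

((0, 2, 0, 0); (2, 0, 0, 0); (2, 2, 2, 2); (0, 0, 1, 0))


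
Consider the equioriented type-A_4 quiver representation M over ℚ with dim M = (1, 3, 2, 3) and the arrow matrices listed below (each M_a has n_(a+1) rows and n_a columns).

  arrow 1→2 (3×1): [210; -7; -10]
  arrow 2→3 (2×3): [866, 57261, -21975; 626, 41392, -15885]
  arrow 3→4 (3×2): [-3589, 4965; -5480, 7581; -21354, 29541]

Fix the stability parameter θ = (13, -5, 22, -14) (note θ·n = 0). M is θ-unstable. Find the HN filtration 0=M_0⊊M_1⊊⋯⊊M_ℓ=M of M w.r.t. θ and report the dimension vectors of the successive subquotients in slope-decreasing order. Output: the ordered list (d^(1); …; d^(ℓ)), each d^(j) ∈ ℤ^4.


Via rank(M_{q-1}∘⋯∘M_p): M ≅ I[1,4], I[2,2], I[2,4], I[4,4].
μ_θ-semistable layers: μ^(1)=4; μ^(2)=-5; μ^(3)=-14

((1, 1, 2, 2); (0, 2, 0, 0); (0, 0, 0, 1))


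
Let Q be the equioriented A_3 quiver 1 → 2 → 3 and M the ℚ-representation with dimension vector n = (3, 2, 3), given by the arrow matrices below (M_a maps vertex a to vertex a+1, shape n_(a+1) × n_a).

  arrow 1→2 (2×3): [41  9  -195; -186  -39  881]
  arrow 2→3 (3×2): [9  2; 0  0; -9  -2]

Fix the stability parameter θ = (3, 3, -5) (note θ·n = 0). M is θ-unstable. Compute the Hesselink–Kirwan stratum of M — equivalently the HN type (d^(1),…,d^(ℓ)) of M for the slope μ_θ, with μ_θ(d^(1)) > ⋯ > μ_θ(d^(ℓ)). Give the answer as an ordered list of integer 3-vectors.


Via rank(M_{q-1}∘⋯∘M_p): M ≅ I[1,1], I[1,2], I[1,3], I[3,3]^2.
μ_θ-semistable layers: μ^(1)=3; μ^(2)=1/3; μ^(3)=-5

((2, 1, 0); (1, 1, 1); (0, 0, 2))


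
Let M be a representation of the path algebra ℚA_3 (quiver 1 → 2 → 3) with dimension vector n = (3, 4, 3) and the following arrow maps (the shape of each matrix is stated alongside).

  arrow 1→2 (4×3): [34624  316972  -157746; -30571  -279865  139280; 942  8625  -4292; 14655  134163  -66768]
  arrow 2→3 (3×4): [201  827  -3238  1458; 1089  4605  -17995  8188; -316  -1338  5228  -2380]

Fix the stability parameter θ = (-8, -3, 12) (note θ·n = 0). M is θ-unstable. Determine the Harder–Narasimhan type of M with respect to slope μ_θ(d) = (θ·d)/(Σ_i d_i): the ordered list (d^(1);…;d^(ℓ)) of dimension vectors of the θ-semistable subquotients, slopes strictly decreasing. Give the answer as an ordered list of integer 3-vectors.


Via rank(M_{q-1}∘⋯∘M_p): M ≅ I[1,3]^3, I[2,2].
μ_θ-semistable layers: μ^(1)=12; μ^(2)=-3; μ^(3)=-8

((0, 0, 3); (0, 4, 0); (3, 0, 0))
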